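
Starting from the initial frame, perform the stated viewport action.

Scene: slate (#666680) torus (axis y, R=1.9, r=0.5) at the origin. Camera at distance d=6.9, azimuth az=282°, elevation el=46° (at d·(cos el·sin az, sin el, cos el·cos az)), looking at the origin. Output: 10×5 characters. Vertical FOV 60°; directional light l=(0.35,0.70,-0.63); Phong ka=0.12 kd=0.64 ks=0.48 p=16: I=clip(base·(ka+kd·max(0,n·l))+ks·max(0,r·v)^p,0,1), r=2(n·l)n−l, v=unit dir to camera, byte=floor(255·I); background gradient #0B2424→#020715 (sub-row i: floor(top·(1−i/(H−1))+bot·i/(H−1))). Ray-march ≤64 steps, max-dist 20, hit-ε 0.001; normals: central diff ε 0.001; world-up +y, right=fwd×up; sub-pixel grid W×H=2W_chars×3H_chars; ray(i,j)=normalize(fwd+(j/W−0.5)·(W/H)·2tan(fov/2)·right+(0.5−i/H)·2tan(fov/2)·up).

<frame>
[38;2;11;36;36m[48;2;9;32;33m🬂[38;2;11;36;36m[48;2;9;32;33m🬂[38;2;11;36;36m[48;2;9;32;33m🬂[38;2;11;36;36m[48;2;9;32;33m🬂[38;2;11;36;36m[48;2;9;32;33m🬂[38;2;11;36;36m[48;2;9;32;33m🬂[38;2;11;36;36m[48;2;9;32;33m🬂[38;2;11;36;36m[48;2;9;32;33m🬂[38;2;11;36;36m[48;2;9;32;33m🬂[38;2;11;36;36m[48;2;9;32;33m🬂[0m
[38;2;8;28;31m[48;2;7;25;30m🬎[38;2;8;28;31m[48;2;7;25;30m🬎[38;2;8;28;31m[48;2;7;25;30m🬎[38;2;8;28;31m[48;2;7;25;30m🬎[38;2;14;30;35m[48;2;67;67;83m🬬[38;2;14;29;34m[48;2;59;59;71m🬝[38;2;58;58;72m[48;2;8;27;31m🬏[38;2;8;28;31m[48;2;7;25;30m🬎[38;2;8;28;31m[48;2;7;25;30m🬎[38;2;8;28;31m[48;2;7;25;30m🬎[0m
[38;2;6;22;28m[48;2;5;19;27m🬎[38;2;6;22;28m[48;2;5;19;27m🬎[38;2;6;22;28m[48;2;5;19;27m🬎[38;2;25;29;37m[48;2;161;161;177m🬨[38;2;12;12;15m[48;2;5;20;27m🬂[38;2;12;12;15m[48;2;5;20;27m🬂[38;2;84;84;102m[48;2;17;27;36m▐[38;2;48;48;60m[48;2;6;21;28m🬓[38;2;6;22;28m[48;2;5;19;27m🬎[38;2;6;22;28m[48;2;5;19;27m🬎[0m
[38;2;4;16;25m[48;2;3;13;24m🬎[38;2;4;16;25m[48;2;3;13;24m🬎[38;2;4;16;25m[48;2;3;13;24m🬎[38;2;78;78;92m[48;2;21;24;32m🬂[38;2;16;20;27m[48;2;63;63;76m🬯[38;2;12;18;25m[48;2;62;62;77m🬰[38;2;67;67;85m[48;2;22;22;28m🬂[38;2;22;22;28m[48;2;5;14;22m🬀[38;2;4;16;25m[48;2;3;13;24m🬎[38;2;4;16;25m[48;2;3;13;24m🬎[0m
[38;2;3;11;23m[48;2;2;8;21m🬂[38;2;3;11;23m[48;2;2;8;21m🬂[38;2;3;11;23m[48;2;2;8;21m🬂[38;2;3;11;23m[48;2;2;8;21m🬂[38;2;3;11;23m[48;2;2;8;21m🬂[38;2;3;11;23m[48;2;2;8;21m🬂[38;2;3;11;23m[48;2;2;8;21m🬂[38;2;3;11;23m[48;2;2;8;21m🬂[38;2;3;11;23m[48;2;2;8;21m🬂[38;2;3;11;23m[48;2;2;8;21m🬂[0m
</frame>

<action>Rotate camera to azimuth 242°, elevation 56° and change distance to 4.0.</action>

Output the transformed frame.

<frame>
[38;2;11;36;36m[48;2;9;32;33m🬂[38;2;11;36;36m[48;2;9;32;33m🬂[38;2;11;36;36m[48;2;9;32;33m🬂[38;2;11;36;36m[48;2;9;32;33m🬂[38;2;11;36;36m[48;2;9;32;33m🬂[38;2;11;36;36m[48;2;9;32;33m🬂[38;2;11;36;36m[48;2;9;32;33m🬂[38;2;11;36;36m[48;2;9;32;33m🬂[38;2;11;36;36m[48;2;9;32;33m🬂[38;2;11;36;36m[48;2;9;32;33m🬂[0m
[38;2;8;28;31m[48;2;7;25;30m🬎[38;2;8;28;31m[48;2;7;25;30m🬎[38;2;14;29;33m[48;2;57;57;72m🬥[38;2;60;60;75m[48;2;20;20;26m🬂[38;2;46;46;58m[48;2;12;17;21m🬂[38;2;48;48;60m[48;2;12;24;30m🬊[38;2;130;130;147m[48;2;50;50;63m🬇[38;2;36;43;53m[48;2;93;93;111m🬊[38;2;58;58;73m[48;2;8;27;31m🬏[38;2;8;28;31m[48;2;7;25;30m🬎[0m
[38;2;6;22;28m[48;2;5;19;27m🬎[38;2;7;23;29m[48;2;67;67;84m🬀[38;2;31;31;39m[48;2;12;12;15m▌[38;2;12;12;15m[48;2;5;20;27m🬀[38;2;6;22;28m[48;2;5;19;27m🬎[38;2;6;22;28m[48;2;5;19;27m🬎[38;2;6;22;28m[48;2;5;19;27m🬎[38;2;76;76;95m[48;2;5;20;27m🬨[38;2;56;56;70m[48;2;74;74;93m▐[38;2;7;19;25m[48;2;31;31;39m🬬[0m
[38;2;4;16;25m[48;2;3;13;24m🬎[38;2;79;79;95m[48;2;192;192;208m🬝[38;2;21;21;27m[48;2;46;46;57m🬊[38;2;23;23;28m[48;2;4;15;25m🬏[38;2;4;16;25m[48;2;3;13;24m🬎[38;2;4;16;25m[48;2;3;13;24m🬎[38;2;4;16;25m[48;2;3;13;24m🬎[38;2;68;68;86m[48;2;4;16;25m🬷[38;2;67;67;84m[48;2;55;55;69m▌[38;2;32;32;41m[48;2;8;16;25m🬄[0m
[38;2;3;11;23m[48;2;2;8;21m🬂[38;2;80;80;98m[48;2;2;7;21m🬊[38;2;125;125;140m[48;2;63;63;79m🬌[38;2;45;45;57m[48;2;73;73;87m🬊[38;2;16;20;30m[48;2;55;55;69m🬂[38;2;3;11;23m[48;2;56;56;70m🬂[38;2;53;53;67m[48;2;59;59;74m🬟[38;2;61;61;77m[48;2;49;49;62m🬆[38;2;45;45;57m[48;2;19;20;29m🬆[38;2;12;12;15m[48;2;2;8;21m🬀[0m
</frame>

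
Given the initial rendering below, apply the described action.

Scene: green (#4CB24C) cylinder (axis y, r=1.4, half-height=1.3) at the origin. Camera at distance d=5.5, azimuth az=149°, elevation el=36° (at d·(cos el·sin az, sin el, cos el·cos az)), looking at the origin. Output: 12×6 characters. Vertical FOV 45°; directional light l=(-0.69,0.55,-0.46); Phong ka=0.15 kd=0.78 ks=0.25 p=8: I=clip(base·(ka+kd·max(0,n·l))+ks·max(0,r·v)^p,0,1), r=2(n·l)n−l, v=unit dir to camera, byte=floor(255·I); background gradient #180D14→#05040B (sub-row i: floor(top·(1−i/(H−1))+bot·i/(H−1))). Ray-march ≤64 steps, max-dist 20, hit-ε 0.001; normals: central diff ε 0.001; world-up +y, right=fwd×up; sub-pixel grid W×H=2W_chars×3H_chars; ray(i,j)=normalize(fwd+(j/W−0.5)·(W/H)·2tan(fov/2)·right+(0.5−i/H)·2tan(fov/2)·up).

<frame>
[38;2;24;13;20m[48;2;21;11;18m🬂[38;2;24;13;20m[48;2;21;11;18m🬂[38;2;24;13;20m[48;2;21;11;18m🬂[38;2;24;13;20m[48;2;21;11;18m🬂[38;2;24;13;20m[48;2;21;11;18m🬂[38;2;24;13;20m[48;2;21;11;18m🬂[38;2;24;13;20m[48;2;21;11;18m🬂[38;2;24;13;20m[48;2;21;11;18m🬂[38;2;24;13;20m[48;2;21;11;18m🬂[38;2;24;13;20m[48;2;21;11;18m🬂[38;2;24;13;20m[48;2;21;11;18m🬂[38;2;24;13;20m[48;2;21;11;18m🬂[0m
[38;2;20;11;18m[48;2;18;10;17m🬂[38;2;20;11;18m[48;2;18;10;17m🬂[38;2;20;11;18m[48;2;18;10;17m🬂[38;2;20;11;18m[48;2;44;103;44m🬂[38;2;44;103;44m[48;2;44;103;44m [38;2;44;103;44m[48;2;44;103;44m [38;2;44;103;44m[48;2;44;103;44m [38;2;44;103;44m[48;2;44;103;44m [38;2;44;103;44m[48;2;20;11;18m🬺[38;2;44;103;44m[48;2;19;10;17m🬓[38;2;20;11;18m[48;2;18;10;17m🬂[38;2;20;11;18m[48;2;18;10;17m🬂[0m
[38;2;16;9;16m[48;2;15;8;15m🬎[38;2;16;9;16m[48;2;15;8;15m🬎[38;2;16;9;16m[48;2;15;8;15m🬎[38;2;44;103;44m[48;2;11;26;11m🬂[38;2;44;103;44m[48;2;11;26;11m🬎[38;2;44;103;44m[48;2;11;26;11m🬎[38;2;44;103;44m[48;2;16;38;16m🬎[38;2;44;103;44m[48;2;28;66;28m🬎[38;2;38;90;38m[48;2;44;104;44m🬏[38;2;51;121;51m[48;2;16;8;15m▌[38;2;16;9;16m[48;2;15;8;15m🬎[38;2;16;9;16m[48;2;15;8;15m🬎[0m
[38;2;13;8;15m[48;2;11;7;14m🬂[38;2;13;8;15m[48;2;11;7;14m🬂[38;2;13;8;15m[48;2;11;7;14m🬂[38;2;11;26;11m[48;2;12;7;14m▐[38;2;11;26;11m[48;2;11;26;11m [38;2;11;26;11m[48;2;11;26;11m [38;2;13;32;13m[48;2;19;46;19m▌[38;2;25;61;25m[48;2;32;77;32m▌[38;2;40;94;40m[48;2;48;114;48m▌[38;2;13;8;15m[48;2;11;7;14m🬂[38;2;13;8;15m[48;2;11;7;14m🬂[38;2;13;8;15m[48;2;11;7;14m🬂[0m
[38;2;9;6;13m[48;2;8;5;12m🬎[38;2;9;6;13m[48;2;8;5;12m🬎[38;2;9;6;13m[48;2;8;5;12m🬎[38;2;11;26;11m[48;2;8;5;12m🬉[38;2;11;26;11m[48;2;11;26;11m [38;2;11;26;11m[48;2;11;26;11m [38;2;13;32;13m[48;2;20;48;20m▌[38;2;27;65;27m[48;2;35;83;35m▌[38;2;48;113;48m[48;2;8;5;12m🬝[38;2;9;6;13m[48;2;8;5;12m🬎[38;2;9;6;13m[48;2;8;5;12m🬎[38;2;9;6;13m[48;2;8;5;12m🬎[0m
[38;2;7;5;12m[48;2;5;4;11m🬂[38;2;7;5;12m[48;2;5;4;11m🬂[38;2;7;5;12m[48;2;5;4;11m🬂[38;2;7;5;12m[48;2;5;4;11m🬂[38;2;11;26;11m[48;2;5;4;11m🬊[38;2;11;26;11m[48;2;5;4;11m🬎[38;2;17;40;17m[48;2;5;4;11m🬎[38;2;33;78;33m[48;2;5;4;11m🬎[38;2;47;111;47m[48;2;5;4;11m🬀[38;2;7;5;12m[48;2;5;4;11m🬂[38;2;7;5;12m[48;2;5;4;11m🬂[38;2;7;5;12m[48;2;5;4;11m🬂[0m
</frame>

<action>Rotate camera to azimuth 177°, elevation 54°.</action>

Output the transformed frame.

<frame>
[38;2;24;13;20m[48;2;21;11;18m🬂[38;2;24;13;20m[48;2;21;11;18m🬂[38;2;24;13;20m[48;2;21;11;18m🬂[38;2;24;13;20m[48;2;21;11;18m🬂[38;2;22;12;19m[48;2;44;103;44m🬝[38;2;23;12;19m[48;2;44;103;44m🬎[38;2;23;12;19m[48;2;44;103;44m🬎[38;2;23;12;19m[48;2;44;103;44m🬎[38;2;24;13;20m[48;2;21;11;18m🬂[38;2;24;13;20m[48;2;21;11;18m🬂[38;2;24;13;20m[48;2;21;11;18m🬂[38;2;24;13;20m[48;2;21;11;18m🬂[0m
[38;2;20;11;18m[48;2;18;10;17m🬂[38;2;20;11;18m[48;2;18;10;17m🬂[38;2;20;11;18m[48;2;18;10;17m🬂[38;2;20;11;18m[48;2;44;103;44m🬀[38;2;44;103;44m[48;2;44;103;44m [38;2;44;103;44m[48;2;44;103;44m [38;2;44;103;44m[48;2;44;103;44m [38;2;44;103;44m[48;2;44;103;44m [38;2;44;103;44m[48;2;44;103;44m [38;2;44;103;44m[48;2;19;10;17m🬓[38;2;20;11;18m[48;2;18;10;17m🬂[38;2;20;11;18m[48;2;18;10;17m🬂[0m
[38;2;16;9;16m[48;2;15;8;15m🬎[38;2;16;9;16m[48;2;15;8;15m🬎[38;2;16;9;16m[48;2;15;8;15m🬎[38;2;44;103;44m[48;2;44;103;44m [38;2;44;103;44m[48;2;44;103;44m [38;2;44;103;44m[48;2;44;103;44m [38;2;44;103;44m[48;2;44;103;44m [38;2;44;103;44m[48;2;44;103;44m [38;2;44;103;44m[48;2;44;103;44m [38;2;44;103;44m[48;2;16;8;15m▌[38;2;16;9;16m[48;2;15;8;15m🬎[38;2;16;9;16m[48;2;15;8;15m🬎[0m
[38;2;13;8;15m[48;2;11;7;14m🬂[38;2;13;8;15m[48;2;11;7;14m🬂[38;2;13;8;15m[48;2;11;7;14m🬂[38;2;44;103;44m[48;2;11;18;12m🬁[38;2;44;103;44m[48;2;15;35;15m🬎[38;2;44;103;44m[48;2;30;71;30m🬬[38;2;44;103;44m[48;2;44;103;44m [38;2;44;103;44m[48;2;51;121;51m🬎[38;2;44;103;44m[48;2;56;134;56m🬆[38;2;60;141;60m[48;2;11;7;14m🬀[38;2;13;8;15m[48;2;11;7;14m🬂[38;2;13;8;15m[48;2;11;7;14m🬂[0m
[38;2;9;6;13m[48;2;8;5;12m🬎[38;2;9;6;13m[48;2;8;5;12m🬎[38;2;9;6;13m[48;2;8;5;12m🬎[38;2;9;6;13m[48;2;8;5;12m🬎[38;2;11;26;11m[48;2;16;37;16m🬲[38;2;29;70;29m[48;2;23;54;23m▐[38;2;36;85;36m[48;2;41;98;41m▌[38;2;47;111;47m[48;2;52;123;52m▌[38;2;57;135;57m[48;2;9;5;12m▌[38;2;9;6;13m[48;2;8;5;12m🬎[38;2;9;6;13m[48;2;8;5;12m🬎[38;2;9;6;13m[48;2;8;5;12m🬎[0m
[38;2;7;5;12m[48;2;5;4;11m🬂[38;2;7;5;12m[48;2;5;4;11m🬂[38;2;7;5;12m[48;2;5;4;11m🬂[38;2;7;5;12m[48;2;5;4;11m🬂[38;2;11;26;11m[48;2;5;4;11m🬁[38;2;25;60;25m[48;2;5;4;11m🬊[38;2;39;93;39m[48;2;5;4;11m🬎[38;2;52;123;52m[48;2;5;4;11m🬂[38;2;7;5;12m[48;2;5;4;11m🬂[38;2;7;5;12m[48;2;5;4;11m🬂[38;2;7;5;12m[48;2;5;4;11m🬂[38;2;7;5;12m[48;2;5;4;11m🬂[0m
</frame>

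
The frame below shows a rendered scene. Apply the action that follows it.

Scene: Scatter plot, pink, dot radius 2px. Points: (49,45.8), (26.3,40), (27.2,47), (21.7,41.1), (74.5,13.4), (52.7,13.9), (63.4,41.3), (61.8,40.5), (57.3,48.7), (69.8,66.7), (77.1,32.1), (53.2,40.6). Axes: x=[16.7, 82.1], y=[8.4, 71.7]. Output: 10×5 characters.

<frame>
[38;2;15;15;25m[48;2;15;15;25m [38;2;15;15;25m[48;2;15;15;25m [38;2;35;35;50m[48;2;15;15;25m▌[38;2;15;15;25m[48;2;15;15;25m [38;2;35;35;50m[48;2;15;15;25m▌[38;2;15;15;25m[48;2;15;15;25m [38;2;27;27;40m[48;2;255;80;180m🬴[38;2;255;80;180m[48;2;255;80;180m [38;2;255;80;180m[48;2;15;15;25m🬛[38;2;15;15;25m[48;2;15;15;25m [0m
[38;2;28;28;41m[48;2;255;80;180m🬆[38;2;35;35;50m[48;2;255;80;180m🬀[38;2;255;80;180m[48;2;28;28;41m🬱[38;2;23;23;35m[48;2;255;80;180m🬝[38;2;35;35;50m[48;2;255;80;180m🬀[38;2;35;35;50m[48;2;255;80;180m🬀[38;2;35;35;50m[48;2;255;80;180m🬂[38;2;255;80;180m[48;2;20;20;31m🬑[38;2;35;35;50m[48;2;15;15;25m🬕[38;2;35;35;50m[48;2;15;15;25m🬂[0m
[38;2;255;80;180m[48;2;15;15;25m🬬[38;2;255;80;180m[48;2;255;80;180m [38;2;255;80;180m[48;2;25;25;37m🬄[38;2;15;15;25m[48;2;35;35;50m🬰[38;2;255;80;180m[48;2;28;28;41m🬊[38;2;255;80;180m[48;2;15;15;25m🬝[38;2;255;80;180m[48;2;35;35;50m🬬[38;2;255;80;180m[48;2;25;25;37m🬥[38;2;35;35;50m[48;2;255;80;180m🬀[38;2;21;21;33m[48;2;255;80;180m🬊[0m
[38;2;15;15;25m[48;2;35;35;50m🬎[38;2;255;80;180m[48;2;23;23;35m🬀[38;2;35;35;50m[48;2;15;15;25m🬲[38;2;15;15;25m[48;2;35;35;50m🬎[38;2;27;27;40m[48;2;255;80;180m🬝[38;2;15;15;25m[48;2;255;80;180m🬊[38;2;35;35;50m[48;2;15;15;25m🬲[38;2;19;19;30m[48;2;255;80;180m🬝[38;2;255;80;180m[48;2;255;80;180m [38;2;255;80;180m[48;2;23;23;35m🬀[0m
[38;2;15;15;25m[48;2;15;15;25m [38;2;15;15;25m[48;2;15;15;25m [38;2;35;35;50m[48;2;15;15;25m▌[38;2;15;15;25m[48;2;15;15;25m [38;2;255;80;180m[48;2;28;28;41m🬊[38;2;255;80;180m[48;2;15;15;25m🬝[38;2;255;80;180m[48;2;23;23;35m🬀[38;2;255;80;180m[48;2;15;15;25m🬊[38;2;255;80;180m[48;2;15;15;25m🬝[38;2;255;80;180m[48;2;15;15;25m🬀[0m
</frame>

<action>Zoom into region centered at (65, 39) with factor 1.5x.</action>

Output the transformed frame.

<frame>
[38;2;15;15;25m[48;2;15;15;25m [38;2;15;15;25m[48;2;255;80;180m🬬[38;2;27;27;40m[48;2;255;80;180m🬝[38;2;15;15;25m[48;2;255;80;180m🬊[38;2;35;35;50m[48;2;15;15;25m▌[38;2;15;15;25m[48;2;15;15;25m [38;2;35;35;50m[48;2;15;15;25m▌[38;2;15;15;25m[48;2;15;15;25m [38;2;35;35;50m[48;2;15;15;25m▌[38;2;15;15;25m[48;2;15;15;25m [0m
[38;2;255;80;180m[48;2;25;25;37m🬫[38;2;255;80;180m[48;2;255;80;180m [38;2;255;80;180m[48;2;255;80;180m [38;2;255;80;180m[48;2;255;80;180m [38;2;255;80;180m[48;2;25;25;37m🬲[38;2;35;35;50m[48;2;15;15;25m🬂[38;2;35;35;50m[48;2;15;15;25m🬕[38;2;35;35;50m[48;2;15;15;25m🬂[38;2;35;35;50m[48;2;15;15;25m🬕[38;2;35;35;50m[48;2;15;15;25m🬂[0m
[38;2;15;15;25m[48;2;35;35;50m🬰[38;2;255;80;180m[48;2;21;21;33m🬊[38;2;255;80;180m[48;2;15;15;25m🬝[38;2;255;80;180m[48;2;21;21;33m🬊[38;2;255;80;180m[48;2;15;15;25m🬝[38;2;255;80;180m[48;2;23;23;35m🬀[38;2;31;31;45m[48;2;255;80;180m🬝[38;2;21;21;33m[48;2;255;80;180m🬊[38;2;35;35;50m[48;2;15;15;25m🬛[38;2;15;15;25m[48;2;35;35;50m🬰[0m
[38;2;15;15;25m[48;2;35;35;50m🬎[38;2;15;15;25m[48;2;35;35;50m🬎[38;2;35;35;50m[48;2;15;15;25m🬲[38;2;15;15;25m[48;2;35;35;50m🬎[38;2;35;35;50m[48;2;15;15;25m🬲[38;2;15;15;25m[48;2;35;35;50m🬎[38;2;255;80;180m[48;2;35;35;50m🬊[38;2;255;80;180m[48;2;35;35;50m🬝[38;2;255;80;180m[48;2;27;27;40m🬀[38;2;15;15;25m[48;2;35;35;50m🬎[0m
[38;2;15;15;25m[48;2;15;15;25m [38;2;15;15;25m[48;2;15;15;25m [38;2;35;35;50m[48;2;15;15;25m▌[38;2;15;15;25m[48;2;15;15;25m [38;2;35;35;50m[48;2;15;15;25m▌[38;2;15;15;25m[48;2;15;15;25m [38;2;35;35;50m[48;2;15;15;25m▌[38;2;15;15;25m[48;2;15;15;25m [38;2;35;35;50m[48;2;15;15;25m▌[38;2;15;15;25m[48;2;15;15;25m [0m
</frame>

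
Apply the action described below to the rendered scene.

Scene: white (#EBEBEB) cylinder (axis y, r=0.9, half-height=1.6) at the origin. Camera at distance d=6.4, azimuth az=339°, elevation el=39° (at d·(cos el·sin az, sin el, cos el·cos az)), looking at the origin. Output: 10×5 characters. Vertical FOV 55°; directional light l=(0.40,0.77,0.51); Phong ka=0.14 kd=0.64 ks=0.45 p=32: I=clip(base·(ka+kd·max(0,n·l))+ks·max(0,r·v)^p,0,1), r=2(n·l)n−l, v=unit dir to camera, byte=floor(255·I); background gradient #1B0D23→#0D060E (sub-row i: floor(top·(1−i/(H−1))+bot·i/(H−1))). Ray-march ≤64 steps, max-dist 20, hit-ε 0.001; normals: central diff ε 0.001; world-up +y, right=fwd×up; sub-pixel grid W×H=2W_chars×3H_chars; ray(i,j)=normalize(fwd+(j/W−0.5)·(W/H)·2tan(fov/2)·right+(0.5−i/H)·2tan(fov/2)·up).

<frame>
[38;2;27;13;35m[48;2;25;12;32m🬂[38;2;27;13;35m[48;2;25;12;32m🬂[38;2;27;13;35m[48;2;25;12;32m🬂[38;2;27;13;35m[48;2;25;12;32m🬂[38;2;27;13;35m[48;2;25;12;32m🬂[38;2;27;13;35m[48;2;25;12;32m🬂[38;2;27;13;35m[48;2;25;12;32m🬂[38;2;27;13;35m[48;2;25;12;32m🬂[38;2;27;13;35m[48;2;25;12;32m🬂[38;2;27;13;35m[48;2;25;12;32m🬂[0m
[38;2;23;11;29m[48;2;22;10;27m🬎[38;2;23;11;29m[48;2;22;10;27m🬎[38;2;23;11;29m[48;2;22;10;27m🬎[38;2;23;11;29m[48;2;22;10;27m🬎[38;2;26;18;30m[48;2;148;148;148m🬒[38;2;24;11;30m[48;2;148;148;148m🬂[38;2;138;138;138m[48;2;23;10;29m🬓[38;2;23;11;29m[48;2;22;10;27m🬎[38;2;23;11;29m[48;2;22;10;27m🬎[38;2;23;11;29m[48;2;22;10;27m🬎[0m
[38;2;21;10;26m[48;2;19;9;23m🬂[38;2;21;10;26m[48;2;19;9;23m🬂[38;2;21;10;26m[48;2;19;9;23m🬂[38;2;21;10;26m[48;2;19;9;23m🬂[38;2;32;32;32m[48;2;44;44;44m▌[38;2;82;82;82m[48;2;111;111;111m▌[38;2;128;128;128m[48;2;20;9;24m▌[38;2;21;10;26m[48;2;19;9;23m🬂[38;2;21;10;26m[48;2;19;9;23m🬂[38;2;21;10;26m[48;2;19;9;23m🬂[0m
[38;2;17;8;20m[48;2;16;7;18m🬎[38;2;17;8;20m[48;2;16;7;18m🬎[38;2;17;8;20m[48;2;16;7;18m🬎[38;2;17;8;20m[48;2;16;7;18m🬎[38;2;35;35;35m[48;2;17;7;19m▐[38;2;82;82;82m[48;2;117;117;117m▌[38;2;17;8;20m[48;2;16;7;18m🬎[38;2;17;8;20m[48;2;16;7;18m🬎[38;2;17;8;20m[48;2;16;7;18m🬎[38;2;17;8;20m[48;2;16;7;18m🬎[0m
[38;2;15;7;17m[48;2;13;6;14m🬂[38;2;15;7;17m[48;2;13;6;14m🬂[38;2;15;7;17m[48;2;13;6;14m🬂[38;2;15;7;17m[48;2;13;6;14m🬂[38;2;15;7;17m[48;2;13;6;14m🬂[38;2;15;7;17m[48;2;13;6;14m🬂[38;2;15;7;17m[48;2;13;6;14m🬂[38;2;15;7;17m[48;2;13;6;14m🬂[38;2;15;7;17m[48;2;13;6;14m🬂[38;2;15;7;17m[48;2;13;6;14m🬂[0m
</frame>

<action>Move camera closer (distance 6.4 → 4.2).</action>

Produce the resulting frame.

<frame>
[38;2;27;13;35m[48;2;25;12;32m🬂[38;2;27;13;35m[48;2;25;12;32m🬂[38;2;27;13;35m[48;2;25;12;32m🬂[38;2;26;12;34m[48;2;148;148;148m🬎[38;2;27;13;35m[48;2;148;148;148m🬂[38;2;27;13;35m[48;2;148;148;148m🬂[38;2;148;148;148m[48;2;26;12;34m🬱[38;2;148;148;148m[48;2;26;12;33m🬏[38;2;27;13;35m[48;2;25;12;32m🬂[38;2;27;13;35m[48;2;25;12;32m🬂[0m
[38;2;23;11;29m[48;2;22;10;27m🬎[38;2;23;11;29m[48;2;22;10;27m🬎[38;2;23;11;29m[48;2;22;10;27m🬎[38;2;148;148;148m[48;2;28;23;30m🬁[38;2;148;148;148m[48;2;53;53;53m🬂[38;2;148;148;148m[48;2;90;90;90m🬂[38;2;148;148;148m[48;2;118;118;118m🬂[38;2;129;129;129m[48;2;22;10;28m🬀[38;2;23;11;29m[48;2;22;10;27m🬎[38;2;23;11;29m[48;2;22;10;27m🬎[0m
[38;2;21;10;26m[48;2;19;9;23m🬂[38;2;21;10;26m[48;2;19;9;23m🬂[38;2;21;10;26m[48;2;19;9;23m🬂[38;2;32;32;32m[48;2;20;9;24m▐[38;2;62;62;62m[48;2;36;36;36m▐[38;2;82;82;82m[48;2;100;100;100m▌[38;2;116;116;116m[48;2;129;129;129m▌[38;2;21;10;26m[48;2;19;9;23m🬂[38;2;21;10;26m[48;2;19;9;23m🬂[38;2;21;10;26m[48;2;19;9;23m🬂[0m
[38;2;17;8;20m[48;2;16;7;18m🬎[38;2;17;8;20m[48;2;16;7;18m🬎[38;2;17;8;20m[48;2;16;7;18m🬎[38;2;17;8;20m[48;2;16;7;18m🬎[38;2;32;32;32m[48;2;57;57;57m▌[38;2;82;82;82m[48;2;103;103;103m▌[38;2;122;122;122m[48;2;17;7;19m▌[38;2;17;8;20m[48;2;16;7;18m🬎[38;2;17;8;20m[48;2;16;7;18m🬎[38;2;17;8;20m[48;2;16;7;18m🬎[0m
[38;2;15;7;17m[48;2;13;6;14m🬂[38;2;15;7;17m[48;2;13;6;14m🬂[38;2;15;7;17m[48;2;13;6;14m🬂[38;2;15;7;17m[48;2;13;6;14m🬂[38;2;45;45;45m[48;2;13;6;14m🬊[38;2;94;94;94m[48;2;13;6;14m🬎[38;2;127;127;127m[48;2;13;6;15m🬀[38;2;15;7;17m[48;2;13;6;14m🬂[38;2;15;7;17m[48;2;13;6;14m🬂[38;2;15;7;17m[48;2;13;6;14m🬂[0m
</frame>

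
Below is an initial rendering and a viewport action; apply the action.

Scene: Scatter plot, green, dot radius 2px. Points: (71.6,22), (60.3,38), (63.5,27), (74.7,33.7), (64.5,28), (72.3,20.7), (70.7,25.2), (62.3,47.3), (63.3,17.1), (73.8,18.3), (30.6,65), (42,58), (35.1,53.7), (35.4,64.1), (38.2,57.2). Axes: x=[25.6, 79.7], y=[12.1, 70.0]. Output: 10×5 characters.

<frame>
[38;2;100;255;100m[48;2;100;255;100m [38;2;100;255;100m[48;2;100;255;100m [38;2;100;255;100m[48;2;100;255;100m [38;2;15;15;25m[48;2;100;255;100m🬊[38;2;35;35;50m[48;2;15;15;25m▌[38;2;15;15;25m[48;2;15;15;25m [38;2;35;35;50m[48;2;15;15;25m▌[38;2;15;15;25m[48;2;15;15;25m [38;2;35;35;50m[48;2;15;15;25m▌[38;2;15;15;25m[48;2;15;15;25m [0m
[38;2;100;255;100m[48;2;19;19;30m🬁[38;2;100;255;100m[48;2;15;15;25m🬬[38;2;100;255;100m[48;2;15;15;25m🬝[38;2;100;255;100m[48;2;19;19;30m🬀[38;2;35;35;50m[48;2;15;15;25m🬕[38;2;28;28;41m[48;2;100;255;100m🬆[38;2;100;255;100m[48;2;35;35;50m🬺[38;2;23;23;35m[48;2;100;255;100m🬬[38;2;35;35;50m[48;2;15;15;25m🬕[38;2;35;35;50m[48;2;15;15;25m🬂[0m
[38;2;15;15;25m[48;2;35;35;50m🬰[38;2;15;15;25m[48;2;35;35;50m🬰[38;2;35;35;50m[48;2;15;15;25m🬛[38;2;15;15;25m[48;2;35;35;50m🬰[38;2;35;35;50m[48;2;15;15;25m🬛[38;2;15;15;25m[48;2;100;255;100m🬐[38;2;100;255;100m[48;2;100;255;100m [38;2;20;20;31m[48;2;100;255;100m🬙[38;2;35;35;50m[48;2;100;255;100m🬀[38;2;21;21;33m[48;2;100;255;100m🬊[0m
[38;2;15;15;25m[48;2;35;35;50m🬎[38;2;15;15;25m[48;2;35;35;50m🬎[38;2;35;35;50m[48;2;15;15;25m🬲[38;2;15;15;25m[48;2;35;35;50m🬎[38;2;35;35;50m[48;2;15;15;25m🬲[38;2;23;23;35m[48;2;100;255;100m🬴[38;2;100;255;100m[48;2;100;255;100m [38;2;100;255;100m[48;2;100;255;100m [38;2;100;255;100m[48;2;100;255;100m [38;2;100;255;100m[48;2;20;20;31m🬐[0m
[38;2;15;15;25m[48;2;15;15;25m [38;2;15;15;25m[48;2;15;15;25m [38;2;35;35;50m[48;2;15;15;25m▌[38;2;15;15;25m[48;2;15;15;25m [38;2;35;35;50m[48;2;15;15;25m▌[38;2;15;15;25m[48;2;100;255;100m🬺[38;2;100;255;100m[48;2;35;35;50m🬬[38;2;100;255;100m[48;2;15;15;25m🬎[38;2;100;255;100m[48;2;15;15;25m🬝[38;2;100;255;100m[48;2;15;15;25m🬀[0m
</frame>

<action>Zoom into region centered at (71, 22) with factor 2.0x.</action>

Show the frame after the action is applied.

<frame>
[38;2;100;255;100m[48;2;15;15;25m🬬[38;2;100;255;100m[48;2;15;15;25m🬆[38;2;23;23;35m[48;2;100;255;100m🬬[38;2;15;15;25m[48;2;15;15;25m [38;2;35;35;50m[48;2;15;15;25m▌[38;2;15;15;25m[48;2;100;255;100m🬐[38;2;100;255;100m[48;2;100;255;100m [38;2;15;15;25m[48;2;100;255;100m🬸[38;2;35;35;50m[48;2;15;15;25m▌[38;2;15;15;25m[48;2;15;15;25m [0m
[38;2;35;35;50m[48;2;15;15;25m🬂[38;2;100;255;100m[48;2;25;25;37m🬫[38;2;100;255;100m[48;2;100;255;100m [38;2;100;255;100m[48;2;25;25;37m🬢[38;2;35;35;50m[48;2;100;255;100m🬀[38;2;100;255;100m[48;2;28;28;41m🬱[38;2;100;255;100m[48;2;27;27;40m🬀[38;2;35;35;50m[48;2;15;15;25m🬂[38;2;35;35;50m[48;2;15;15;25m🬕[38;2;35;35;50m[48;2;15;15;25m🬂[0m
[38;2;15;15;25m[48;2;35;35;50m🬰[38;2;23;23;35m[48;2;100;255;100m🬝[38;2;100;255;100m[48;2;25;25;37m🬲[38;2;19;19;30m[48;2;100;255;100m🬴[38;2;100;255;100m[48;2;100;255;100m [38;2;100;255;100m[48;2;100;255;100m [38;2;28;28;41m[48;2;100;255;100m🬊[38;2;15;15;25m[48;2;35;35;50m🬰[38;2;35;35;50m[48;2;15;15;25m🬛[38;2;15;15;25m[48;2;35;35;50m🬰[0m
[38;2;15;15;25m[48;2;35;35;50m🬎[38;2;100;255;100m[48;2;28;28;41m🬊[38;2;100;255;100m[48;2;35;35;50m🬝[38;2;100;255;100m[48;2;23;23;35m🬀[38;2;100;255;100m[48;2;31;31;45m🬁[38;2;100;255;100m[48;2;28;28;41m🬊[38;2;100;255;100m[48;2;27;27;40m🬀[38;2;15;15;25m[48;2;35;35;50m🬎[38;2;35;35;50m[48;2;15;15;25m🬲[38;2;15;15;25m[48;2;35;35;50m🬎[0m
[38;2;15;15;25m[48;2;15;15;25m [38;2;15;15;25m[48;2;15;15;25m [38;2;35;35;50m[48;2;15;15;25m▌[38;2;15;15;25m[48;2;15;15;25m [38;2;35;35;50m[48;2;15;15;25m▌[38;2;15;15;25m[48;2;15;15;25m [38;2;35;35;50m[48;2;15;15;25m▌[38;2;15;15;25m[48;2;15;15;25m [38;2;35;35;50m[48;2;15;15;25m▌[38;2;15;15;25m[48;2;15;15;25m [0m
</frame>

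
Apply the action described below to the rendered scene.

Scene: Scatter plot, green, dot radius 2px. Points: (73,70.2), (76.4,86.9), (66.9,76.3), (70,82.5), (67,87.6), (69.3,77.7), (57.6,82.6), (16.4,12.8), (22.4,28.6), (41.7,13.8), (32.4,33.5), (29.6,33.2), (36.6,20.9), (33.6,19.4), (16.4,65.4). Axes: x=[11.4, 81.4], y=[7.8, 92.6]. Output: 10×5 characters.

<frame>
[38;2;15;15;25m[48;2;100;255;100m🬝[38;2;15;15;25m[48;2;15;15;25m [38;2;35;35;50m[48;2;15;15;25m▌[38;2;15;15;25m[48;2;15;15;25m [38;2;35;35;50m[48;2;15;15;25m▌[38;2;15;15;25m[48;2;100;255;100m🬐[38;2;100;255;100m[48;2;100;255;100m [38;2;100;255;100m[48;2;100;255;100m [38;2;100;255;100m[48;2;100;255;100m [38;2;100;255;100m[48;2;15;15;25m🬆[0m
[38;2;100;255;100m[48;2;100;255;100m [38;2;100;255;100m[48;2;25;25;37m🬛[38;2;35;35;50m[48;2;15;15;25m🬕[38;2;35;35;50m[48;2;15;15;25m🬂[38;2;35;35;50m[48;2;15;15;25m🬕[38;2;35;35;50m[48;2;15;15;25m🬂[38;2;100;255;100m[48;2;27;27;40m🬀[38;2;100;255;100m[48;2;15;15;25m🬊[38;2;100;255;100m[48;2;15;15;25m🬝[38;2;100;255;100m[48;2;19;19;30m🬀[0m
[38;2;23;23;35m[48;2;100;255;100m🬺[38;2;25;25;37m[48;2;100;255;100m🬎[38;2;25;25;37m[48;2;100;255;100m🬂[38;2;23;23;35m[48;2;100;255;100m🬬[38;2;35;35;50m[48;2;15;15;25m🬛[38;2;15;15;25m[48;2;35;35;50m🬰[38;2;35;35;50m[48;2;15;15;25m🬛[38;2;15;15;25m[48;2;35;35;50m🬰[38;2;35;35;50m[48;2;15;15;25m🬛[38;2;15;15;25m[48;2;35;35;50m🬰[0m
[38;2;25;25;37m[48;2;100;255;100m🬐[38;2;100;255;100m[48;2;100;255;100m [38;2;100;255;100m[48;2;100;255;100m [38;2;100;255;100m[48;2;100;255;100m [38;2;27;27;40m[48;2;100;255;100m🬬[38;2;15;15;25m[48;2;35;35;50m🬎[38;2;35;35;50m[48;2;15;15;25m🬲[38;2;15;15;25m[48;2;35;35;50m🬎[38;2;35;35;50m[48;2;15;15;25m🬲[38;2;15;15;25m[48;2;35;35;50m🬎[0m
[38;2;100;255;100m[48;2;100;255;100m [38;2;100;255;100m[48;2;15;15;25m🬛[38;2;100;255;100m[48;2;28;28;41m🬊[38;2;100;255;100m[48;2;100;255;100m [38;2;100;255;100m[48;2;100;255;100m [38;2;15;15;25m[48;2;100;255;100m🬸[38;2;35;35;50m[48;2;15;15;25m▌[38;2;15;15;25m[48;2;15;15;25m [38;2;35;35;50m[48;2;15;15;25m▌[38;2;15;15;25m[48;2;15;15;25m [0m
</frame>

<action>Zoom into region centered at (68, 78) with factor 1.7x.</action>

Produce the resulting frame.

<frame>
[38;2;15;15;25m[48;2;15;15;25m [38;2;15;15;25m[48;2;15;15;25m [38;2;35;35;50m[48;2;15;15;25m▌[38;2;15;15;25m[48;2;15;15;25m [38;2;27;27;40m[48;2;100;255;100m🬝[38;2;15;15;25m[48;2;15;15;25m [38;2;27;27;40m[48;2;100;255;100m🬝[38;2;15;15;25m[48;2;15;15;25m [38;2;35;35;50m[48;2;15;15;25m▌[38;2;15;15;25m[48;2;15;15;25m [0m
[38;2;35;35;50m[48;2;15;15;25m🬂[38;2;28;28;41m[48;2;100;255;100m🬆[38;2;100;255;100m[48;2;35;35;50m🬺[38;2;25;25;37m[48;2;100;255;100m🬥[38;2;100;255;100m[48;2;100;255;100m [38;2;100;255;100m[48;2;35;35;50m🬺[38;2;100;255;100m[48;2;100;255;100m [38;2;100;255;100m[48;2;25;25;37m🬛[38;2;35;35;50m[48;2;15;15;25m🬕[38;2;35;35;50m[48;2;15;15;25m🬂[0m
[38;2;15;15;25m[48;2;35;35;50m🬰[38;2;23;23;35m[48;2;100;255;100m🬺[38;2;100;255;100m[48;2;28;28;41m🬆[38;2;15;15;25m[48;2;100;255;100m🬐[38;2;100;255;100m[48;2;100;255;100m [38;2;100;255;100m[48;2;100;255;100m [38;2;100;255;100m[48;2;28;28;41m🬔[38;2;15;15;25m[48;2;35;35;50m🬰[38;2;35;35;50m[48;2;15;15;25m🬛[38;2;15;15;25m[48;2;35;35;50m🬰[0m
[38;2;15;15;25m[48;2;35;35;50m🬎[38;2;15;15;25m[48;2;35;35;50m🬎[38;2;35;35;50m[48;2;15;15;25m🬲[38;2;15;15;25m[48;2;35;35;50m🬎[38;2;100;255;100m[48;2;30;30;43m🬂[38;2;100;255;100m[48;2;35;35;50m🬬[38;2;100;255;100m[48;2;28;28;41m🬆[38;2;15;15;25m[48;2;35;35;50m🬎[38;2;35;35;50m[48;2;15;15;25m🬲[38;2;15;15;25m[48;2;35;35;50m🬎[0m
[38;2;15;15;25m[48;2;15;15;25m [38;2;15;15;25m[48;2;15;15;25m [38;2;35;35;50m[48;2;15;15;25m▌[38;2;15;15;25m[48;2;15;15;25m [38;2;35;35;50m[48;2;15;15;25m▌[38;2;15;15;25m[48;2;15;15;25m [38;2;35;35;50m[48;2;15;15;25m▌[38;2;15;15;25m[48;2;15;15;25m [38;2;35;35;50m[48;2;15;15;25m▌[38;2;15;15;25m[48;2;15;15;25m [0m
</frame>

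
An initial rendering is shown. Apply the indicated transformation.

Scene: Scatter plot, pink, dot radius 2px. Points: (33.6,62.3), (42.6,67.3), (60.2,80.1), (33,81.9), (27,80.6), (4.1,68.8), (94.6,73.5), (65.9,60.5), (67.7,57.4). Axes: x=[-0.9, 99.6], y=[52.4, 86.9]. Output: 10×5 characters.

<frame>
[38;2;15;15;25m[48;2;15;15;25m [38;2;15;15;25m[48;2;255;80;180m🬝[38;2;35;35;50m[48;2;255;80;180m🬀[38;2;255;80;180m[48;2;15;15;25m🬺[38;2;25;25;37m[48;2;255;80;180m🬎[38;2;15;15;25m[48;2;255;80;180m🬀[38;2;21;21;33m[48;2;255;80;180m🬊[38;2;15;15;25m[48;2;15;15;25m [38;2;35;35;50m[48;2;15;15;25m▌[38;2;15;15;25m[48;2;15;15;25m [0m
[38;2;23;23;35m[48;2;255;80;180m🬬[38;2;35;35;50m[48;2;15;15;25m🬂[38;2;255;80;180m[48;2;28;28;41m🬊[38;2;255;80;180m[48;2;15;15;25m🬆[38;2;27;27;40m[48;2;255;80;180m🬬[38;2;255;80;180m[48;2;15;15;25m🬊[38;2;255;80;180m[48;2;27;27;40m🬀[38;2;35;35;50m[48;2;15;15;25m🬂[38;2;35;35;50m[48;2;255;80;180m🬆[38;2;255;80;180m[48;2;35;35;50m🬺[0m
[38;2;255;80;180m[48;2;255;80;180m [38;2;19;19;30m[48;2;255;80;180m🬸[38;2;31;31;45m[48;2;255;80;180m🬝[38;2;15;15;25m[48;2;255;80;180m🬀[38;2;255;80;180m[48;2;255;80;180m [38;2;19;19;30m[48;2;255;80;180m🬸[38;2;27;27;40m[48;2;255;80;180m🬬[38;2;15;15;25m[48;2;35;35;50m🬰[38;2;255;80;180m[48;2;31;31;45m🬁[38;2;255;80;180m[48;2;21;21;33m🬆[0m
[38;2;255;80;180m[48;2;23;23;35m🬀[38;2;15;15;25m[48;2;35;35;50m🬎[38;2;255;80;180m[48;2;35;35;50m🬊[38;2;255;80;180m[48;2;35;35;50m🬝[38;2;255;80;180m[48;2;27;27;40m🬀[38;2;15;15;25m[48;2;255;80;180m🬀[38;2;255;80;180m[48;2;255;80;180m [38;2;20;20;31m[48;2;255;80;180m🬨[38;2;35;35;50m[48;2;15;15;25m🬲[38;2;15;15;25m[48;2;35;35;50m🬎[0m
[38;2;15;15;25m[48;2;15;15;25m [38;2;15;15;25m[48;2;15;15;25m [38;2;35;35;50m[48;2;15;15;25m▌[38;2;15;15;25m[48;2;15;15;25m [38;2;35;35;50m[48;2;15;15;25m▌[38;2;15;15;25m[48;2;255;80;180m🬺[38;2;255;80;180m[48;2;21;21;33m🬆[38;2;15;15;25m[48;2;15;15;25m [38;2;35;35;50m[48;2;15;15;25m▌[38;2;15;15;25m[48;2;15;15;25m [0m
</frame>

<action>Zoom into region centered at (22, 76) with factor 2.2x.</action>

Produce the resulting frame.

<frame>
[38;2;15;15;25m[48;2;15;15;25m [38;2;15;15;25m[48;2;15;15;25m [38;2;35;35;50m[48;2;15;15;25m▌[38;2;15;15;25m[48;2;15;15;25m [38;2;27;27;40m[48;2;255;80;180m🬝[38;2;15;15;25m[48;2;255;80;180m🬀[38;2;35;35;50m[48;2;255;80;180m🬀[38;2;255;80;180m[48;2;255;80;180m [38;2;23;23;35m[48;2;255;80;180m🬸[38;2;15;15;25m[48;2;15;15;25m [0m
[38;2;35;35;50m[48;2;15;15;25m🬂[38;2;35;35;50m[48;2;15;15;25m🬂[38;2;35;35;50m[48;2;15;15;25m🬕[38;2;35;35;50m[48;2;15;15;25m🬂[38;2;35;35;50m[48;2;15;15;25m🬕[38;2;255;80;180m[48;2;15;15;25m🬊[38;2;255;80;180m[48;2;27;27;40m🬀[38;2;255;80;180m[48;2;19;19;30m🬀[38;2;35;35;50m[48;2;15;15;25m🬕[38;2;35;35;50m[48;2;15;15;25m🬂[0m
[38;2;15;15;25m[48;2;35;35;50m🬰[38;2;15;15;25m[48;2;35;35;50m🬰[38;2;35;35;50m[48;2;15;15;25m🬛[38;2;15;15;25m[48;2;35;35;50m🬰[38;2;35;35;50m[48;2;15;15;25m🬛[38;2;15;15;25m[48;2;35;35;50m🬰[38;2;35;35;50m[48;2;15;15;25m🬛[38;2;15;15;25m[48;2;35;35;50m🬰[38;2;35;35;50m[48;2;15;15;25m🬛[38;2;15;15;25m[48;2;35;35;50m🬰[0m
[38;2;15;15;25m[48;2;35;35;50m🬎[38;2;19;19;30m[48;2;255;80;180m🬬[38;2;35;35;50m[48;2;15;15;25m🬲[38;2;15;15;25m[48;2;35;35;50m🬎[38;2;35;35;50m[48;2;15;15;25m🬲[38;2;15;15;25m[48;2;35;35;50m🬎[38;2;35;35;50m[48;2;15;15;25m🬲[38;2;15;15;25m[48;2;35;35;50m🬎[38;2;35;35;50m[48;2;15;15;25m🬲[38;2;15;15;25m[48;2;35;35;50m🬎[0m
[38;2;15;15;25m[48;2;255;80;180m🬐[38;2;255;80;180m[48;2;255;80;180m [38;2;23;23;35m[48;2;255;80;180m🬸[38;2;15;15;25m[48;2;15;15;25m [38;2;35;35;50m[48;2;15;15;25m▌[38;2;15;15;25m[48;2;15;15;25m [38;2;35;35;50m[48;2;15;15;25m▌[38;2;15;15;25m[48;2;15;15;25m [38;2;28;28;41m[48;2;255;80;180m🬆[38;2;255;80;180m[48;2;15;15;25m🬺[0m
</frame>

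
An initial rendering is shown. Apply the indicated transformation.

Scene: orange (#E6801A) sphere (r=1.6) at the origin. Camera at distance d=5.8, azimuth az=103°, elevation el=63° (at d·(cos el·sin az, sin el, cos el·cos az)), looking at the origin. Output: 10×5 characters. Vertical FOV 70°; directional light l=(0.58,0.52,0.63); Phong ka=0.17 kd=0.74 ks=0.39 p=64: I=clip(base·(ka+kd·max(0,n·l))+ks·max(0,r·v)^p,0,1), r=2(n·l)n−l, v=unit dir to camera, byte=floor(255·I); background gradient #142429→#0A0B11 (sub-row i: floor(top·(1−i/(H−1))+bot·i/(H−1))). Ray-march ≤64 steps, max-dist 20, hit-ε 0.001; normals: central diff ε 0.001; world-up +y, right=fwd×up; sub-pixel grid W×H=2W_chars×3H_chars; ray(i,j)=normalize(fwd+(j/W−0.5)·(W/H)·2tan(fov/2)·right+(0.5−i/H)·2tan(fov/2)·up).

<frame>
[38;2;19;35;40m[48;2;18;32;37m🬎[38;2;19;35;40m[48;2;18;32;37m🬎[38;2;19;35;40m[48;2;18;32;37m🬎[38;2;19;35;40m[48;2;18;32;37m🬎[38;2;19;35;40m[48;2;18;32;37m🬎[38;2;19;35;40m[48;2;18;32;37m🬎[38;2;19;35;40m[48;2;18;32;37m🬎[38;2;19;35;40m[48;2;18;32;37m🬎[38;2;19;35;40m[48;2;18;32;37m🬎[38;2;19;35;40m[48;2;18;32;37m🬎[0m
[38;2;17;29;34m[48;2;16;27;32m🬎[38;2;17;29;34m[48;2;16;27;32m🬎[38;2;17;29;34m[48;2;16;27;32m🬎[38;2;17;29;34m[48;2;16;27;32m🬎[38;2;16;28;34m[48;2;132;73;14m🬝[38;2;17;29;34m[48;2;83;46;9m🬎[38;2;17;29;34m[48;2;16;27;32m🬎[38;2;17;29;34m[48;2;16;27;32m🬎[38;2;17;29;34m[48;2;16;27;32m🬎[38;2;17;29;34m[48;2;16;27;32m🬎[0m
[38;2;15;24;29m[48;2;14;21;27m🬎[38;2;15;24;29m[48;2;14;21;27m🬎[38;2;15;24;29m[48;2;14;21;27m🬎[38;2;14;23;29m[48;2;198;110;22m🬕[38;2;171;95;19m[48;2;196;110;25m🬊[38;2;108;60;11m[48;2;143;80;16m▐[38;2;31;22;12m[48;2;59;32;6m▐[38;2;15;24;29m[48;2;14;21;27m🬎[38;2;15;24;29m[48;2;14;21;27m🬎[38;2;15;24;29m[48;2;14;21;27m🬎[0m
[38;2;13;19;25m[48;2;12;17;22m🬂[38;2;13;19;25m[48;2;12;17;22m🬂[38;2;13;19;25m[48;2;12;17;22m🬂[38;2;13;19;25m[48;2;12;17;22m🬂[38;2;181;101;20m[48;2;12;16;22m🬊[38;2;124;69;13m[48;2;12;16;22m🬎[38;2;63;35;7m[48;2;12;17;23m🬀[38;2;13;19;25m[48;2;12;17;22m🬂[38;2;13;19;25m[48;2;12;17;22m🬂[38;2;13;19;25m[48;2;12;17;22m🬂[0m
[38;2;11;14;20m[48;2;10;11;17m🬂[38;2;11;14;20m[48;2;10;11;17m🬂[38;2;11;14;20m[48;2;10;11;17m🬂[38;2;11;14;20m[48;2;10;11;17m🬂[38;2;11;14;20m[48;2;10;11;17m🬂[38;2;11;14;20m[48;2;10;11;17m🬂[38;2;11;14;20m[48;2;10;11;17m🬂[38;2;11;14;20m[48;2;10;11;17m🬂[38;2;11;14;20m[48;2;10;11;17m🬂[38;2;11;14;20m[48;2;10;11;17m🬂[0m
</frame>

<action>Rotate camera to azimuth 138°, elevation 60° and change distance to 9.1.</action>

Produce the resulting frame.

<frame>
[38;2;19;35;40m[48;2;18;32;37m🬎[38;2;19;35;40m[48;2;18;32;37m🬎[38;2;19;35;40m[48;2;18;32;37m🬎[38;2;19;35;40m[48;2;18;32;37m🬎[38;2;19;35;40m[48;2;18;32;37m🬎[38;2;19;35;40m[48;2;18;32;37m🬎[38;2;19;35;40m[48;2;18;32;37m🬎[38;2;19;35;40m[48;2;18;32;37m🬎[38;2;19;35;40m[48;2;18;32;37m🬎[38;2;19;35;40m[48;2;18;32;37m🬎[0m
[38;2;17;29;34m[48;2;16;27;32m🬎[38;2;17;29;34m[48;2;16;27;32m🬎[38;2;17;29;34m[48;2;16;27;32m🬎[38;2;17;29;34m[48;2;16;27;32m🬎[38;2;17;29;34m[48;2;16;27;32m🬎[38;2;17;29;34m[48;2;16;27;32m🬎[38;2;17;29;34m[48;2;16;27;32m🬎[38;2;17;29;34m[48;2;16;27;32m🬎[38;2;17;29;34m[48;2;16;27;32m🬎[38;2;17;29;34m[48;2;16;27;32m🬎[0m
[38;2;15;24;29m[48;2;14;21;27m🬎[38;2;15;24;29m[48;2;14;21;27m🬎[38;2;15;24;29m[48;2;14;21;27m🬎[38;2;15;24;29m[48;2;14;21;27m🬎[38;2;219;144;63m[48;2;49;38;25m🬉[38;2;113;63;12m[48;2;42;23;4m▌[38;2;15;24;29m[48;2;14;21;27m🬎[38;2;15;24;29m[48;2;14;21;27m🬎[38;2;15;24;29m[48;2;14;21;27m🬎[38;2;15;24;29m[48;2;14;21;27m🬎[0m
[38;2;13;19;25m[48;2;12;17;22m🬂[38;2;13;19;25m[48;2;12;17;22m🬂[38;2;13;19;25m[48;2;12;17;22m🬂[38;2;13;19;25m[48;2;12;17;22m🬂[38;2;102;57;11m[48;2;12;17;23m🬁[38;2;44;24;4m[48;2;12;17;22m🬂[38;2;13;19;25m[48;2;12;17;22m🬂[38;2;13;19;25m[48;2;12;17;22m🬂[38;2;13;19;25m[48;2;12;17;22m🬂[38;2;13;19;25m[48;2;12;17;22m🬂[0m
[38;2;11;14;20m[48;2;10;11;17m🬂[38;2;11;14;20m[48;2;10;11;17m🬂[38;2;11;14;20m[48;2;10;11;17m🬂[38;2;11;14;20m[48;2;10;11;17m🬂[38;2;11;14;20m[48;2;10;11;17m🬂[38;2;11;14;20m[48;2;10;11;17m🬂[38;2;11;14;20m[48;2;10;11;17m🬂[38;2;11;14;20m[48;2;10;11;17m🬂[38;2;11;14;20m[48;2;10;11;17m🬂[38;2;11;14;20m[48;2;10;11;17m🬂[0m
</frame>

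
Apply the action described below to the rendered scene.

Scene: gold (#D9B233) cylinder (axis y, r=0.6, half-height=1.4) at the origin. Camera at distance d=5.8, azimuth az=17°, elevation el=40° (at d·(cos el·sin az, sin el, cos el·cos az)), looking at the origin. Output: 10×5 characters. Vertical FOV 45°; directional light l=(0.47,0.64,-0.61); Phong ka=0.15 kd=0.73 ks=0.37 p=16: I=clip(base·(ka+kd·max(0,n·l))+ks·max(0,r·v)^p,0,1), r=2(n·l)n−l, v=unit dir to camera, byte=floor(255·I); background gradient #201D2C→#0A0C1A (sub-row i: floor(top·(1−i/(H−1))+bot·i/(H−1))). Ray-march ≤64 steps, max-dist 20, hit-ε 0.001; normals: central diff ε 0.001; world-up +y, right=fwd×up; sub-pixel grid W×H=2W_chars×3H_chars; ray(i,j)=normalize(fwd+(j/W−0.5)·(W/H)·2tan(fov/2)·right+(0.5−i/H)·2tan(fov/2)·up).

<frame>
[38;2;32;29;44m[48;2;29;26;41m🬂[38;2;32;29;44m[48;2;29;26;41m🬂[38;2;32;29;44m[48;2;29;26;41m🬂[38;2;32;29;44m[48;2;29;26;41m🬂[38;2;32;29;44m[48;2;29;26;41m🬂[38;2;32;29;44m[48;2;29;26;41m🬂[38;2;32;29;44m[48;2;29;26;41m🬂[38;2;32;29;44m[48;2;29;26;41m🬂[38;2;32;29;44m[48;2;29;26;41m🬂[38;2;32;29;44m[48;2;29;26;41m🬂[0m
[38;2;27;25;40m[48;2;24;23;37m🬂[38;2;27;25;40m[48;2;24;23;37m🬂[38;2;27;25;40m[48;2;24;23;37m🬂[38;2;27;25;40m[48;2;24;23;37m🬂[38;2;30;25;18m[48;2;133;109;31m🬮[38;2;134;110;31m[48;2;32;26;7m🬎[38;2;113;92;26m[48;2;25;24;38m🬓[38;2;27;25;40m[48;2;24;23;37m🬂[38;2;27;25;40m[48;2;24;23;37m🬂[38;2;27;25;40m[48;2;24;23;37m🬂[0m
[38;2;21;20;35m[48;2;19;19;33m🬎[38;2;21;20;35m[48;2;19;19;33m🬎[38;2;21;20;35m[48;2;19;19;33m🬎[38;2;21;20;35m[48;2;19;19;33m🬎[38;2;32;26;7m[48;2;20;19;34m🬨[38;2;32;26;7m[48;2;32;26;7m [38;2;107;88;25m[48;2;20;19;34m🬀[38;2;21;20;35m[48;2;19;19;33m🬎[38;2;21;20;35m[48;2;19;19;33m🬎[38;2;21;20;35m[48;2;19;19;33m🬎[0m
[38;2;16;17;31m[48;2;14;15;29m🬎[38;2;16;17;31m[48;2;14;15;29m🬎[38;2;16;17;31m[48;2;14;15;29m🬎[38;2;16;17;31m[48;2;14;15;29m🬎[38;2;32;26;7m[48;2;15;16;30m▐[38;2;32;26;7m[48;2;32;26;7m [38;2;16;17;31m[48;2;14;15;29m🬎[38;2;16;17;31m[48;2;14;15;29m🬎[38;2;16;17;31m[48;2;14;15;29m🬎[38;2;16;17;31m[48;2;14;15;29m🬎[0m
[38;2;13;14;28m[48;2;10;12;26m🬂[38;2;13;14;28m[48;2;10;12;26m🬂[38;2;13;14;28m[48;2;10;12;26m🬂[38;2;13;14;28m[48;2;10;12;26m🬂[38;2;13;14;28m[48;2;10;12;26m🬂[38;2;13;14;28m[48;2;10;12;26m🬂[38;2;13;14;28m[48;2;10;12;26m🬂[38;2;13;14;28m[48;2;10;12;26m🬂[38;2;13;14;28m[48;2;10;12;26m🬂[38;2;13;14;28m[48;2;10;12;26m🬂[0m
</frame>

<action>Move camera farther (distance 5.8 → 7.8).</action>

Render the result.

<frame>
[38;2;32;29;44m[48;2;29;26;41m🬂[38;2;32;29;44m[48;2;29;26;41m🬂[38;2;32;29;44m[48;2;29;26;41m🬂[38;2;32;29;44m[48;2;29;26;41m🬂[38;2;32;29;44m[48;2;29;26;41m🬂[38;2;32;29;44m[48;2;29;26;41m🬂[38;2;32;29;44m[48;2;29;26;41m🬂[38;2;32;29;44m[48;2;29;26;41m🬂[38;2;32;29;44m[48;2;29;26;41m🬂[38;2;32;29;44m[48;2;29;26;41m🬂[0m
[38;2;27;25;40m[48;2;24;23;37m🬂[38;2;27;25;40m[48;2;24;23;37m🬂[38;2;27;25;40m[48;2;24;23;37m🬂[38;2;27;25;40m[48;2;24;23;37m🬂[38;2;25;24;38m[48;2;134;110;31m🬝[38;2;134;110;31m[48;2;26;24;39m🬱[38;2;27;25;40m[48;2;24;23;37m🬂[38;2;27;25;40m[48;2;24;23;37m🬂[38;2;27;25;40m[48;2;24;23;37m🬂[38;2;27;25;40m[48;2;24;23;37m🬂[0m
[38;2;21;20;35m[48;2;19;19;33m🬎[38;2;21;20;35m[48;2;19;19;33m🬎[38;2;21;20;35m[48;2;19;19;33m🬎[38;2;21;20;35m[48;2;19;19;33m🬎[38;2;20;20;34m[48;2;32;26;7m▌[38;2;33;27;7m[48;2;45;37;10m🬕[38;2;21;20;35m[48;2;19;19;33m🬎[38;2;21;20;35m[48;2;19;19;33m🬎[38;2;21;20;35m[48;2;19;19;33m🬎[38;2;21;20;35m[48;2;19;19;33m🬎[0m
[38;2;16;17;31m[48;2;14;15;29m🬎[38;2;16;17;31m[48;2;14;15;29m🬎[38;2;16;17;31m[48;2;14;15;29m🬎[38;2;16;17;31m[48;2;14;15;29m🬎[38;2;32;26;7m[48;2;15;16;30m🬉[38;2;57;47;13m[48;2;23;20;18m🬉[38;2;16;17;31m[48;2;14;15;29m🬎[38;2;16;17;31m[48;2;14;15;29m🬎[38;2;16;17;31m[48;2;14;15;29m🬎[38;2;16;17;31m[48;2;14;15;29m🬎[0m
[38;2;13;14;28m[48;2;10;12;26m🬂[38;2;13;14;28m[48;2;10;12;26m🬂[38;2;13;14;28m[48;2;10;12;26m🬂[38;2;13;14;28m[48;2;10;12;26m🬂[38;2;13;14;28m[48;2;10;12;26m🬂[38;2;13;14;28m[48;2;10;12;26m🬂[38;2;13;14;28m[48;2;10;12;26m🬂[38;2;13;14;28m[48;2;10;12;26m🬂[38;2;13;14;28m[48;2;10;12;26m🬂[38;2;13;14;28m[48;2;10;12;26m🬂[0m
</frame>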